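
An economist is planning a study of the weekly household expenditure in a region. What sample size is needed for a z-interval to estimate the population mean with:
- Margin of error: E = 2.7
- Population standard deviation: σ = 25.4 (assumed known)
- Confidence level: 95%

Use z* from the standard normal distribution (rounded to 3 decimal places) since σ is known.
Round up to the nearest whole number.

Using z* since population σ is known (z-interval formula).

For 95% confidence, z* = 1.96 (from standard normal table)

Sample size formula for z-interval: n = (z*σ/E)²

n = (1.96 × 25.4 / 2.7)²
  = (18.438519)²
  = 339.9790

Round up to the nearest whole number: n = 340

340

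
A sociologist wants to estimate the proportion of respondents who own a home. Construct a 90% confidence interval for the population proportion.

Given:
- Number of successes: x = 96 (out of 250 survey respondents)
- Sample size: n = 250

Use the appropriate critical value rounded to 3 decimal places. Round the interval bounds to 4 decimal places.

Sample proportion: p̂ = 96/250 = 0.384000

Check conditions for normal approximation:
  np̂ = 96 ≥ 10 ✓
  n(1-p̂) = 154 ≥ 10 ✓

The sample is large enough, so use a z-interval (normal approximation) for the proportion.

For 90% confidence, z* = 1.645 (from standard normal table)

Standard error: SE = √(p̂(1-p̂)/n) = √(0.384000×0.616000/250) = 0.03075997

Margin of error: E = z* × SE = 1.645 × 0.03075997 = 0.050600

Z-interval: p̂ ± E = 0.384000 ± 0.050600 = (0.333400, 0.434600)

Rounded to 4 decimal places:

(0.3334, 0.4346)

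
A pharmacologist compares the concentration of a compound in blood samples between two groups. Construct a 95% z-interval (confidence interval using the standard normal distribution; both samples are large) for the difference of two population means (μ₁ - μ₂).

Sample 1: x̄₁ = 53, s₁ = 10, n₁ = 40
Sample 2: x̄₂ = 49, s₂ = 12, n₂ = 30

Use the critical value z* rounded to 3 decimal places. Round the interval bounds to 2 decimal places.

Both samples are large (n₁ = 40 ≥ 30, n₂ = 30 ≥ 30), so a z-interval for the difference of means applies.

Point estimate: x̄₁ - x̄₂ = 53 - 49 = 4

Standard error: SE = √(s₁²/n₁ + s₂²/n₂)
= √(10²/40 + 12²/30)
= √(2.500000 + 4.800000)
= 2.701851

For 95% confidence, z* = 1.96 (from standard normal table)
Margin of error: E = z* × SE = 1.96 × 2.701851 = 5.2956

Z-interval: (x̄₁ - x̄₂) ± E = 4 ± 5.2956 = (-1.2956, 9.2956)

Rounded to 2 decimal places:

(-1.30, 9.30)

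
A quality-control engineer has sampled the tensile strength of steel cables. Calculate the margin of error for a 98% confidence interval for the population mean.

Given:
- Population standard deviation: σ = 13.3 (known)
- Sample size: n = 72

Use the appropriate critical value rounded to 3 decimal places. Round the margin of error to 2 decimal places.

The population standard deviation σ is known, so use the z-interval margin of error formula.

For 98% confidence, z* = 2.326 (from standard normal table)

Margin of error formula for z-interval: E = z* × σ/√n

E = 2.326 × 13.3/√72
  = 2.326 × 1.567420
  = 3.6458

Rounded to 2 decimal places:

3.65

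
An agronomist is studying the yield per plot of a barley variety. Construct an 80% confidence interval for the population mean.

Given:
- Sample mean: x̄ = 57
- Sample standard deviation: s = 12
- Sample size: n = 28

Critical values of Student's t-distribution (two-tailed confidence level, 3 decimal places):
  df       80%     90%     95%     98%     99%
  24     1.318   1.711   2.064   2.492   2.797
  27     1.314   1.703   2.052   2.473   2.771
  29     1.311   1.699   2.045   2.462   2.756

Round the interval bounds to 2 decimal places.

The population standard deviation σ is unknown (only the sample standard deviation s is given), so use a t-interval with df = n - 1 = 28 - 1 = 27.

For 80% confidence with df = 27, t* = 1.314 (from t-table)

Standard error: SE = s/√n = 12/√28 = 2.267787

Margin of error: E = t* × SE = 1.314 × 2.267787 = 2.9799

T-interval: x̄ ± E = 57 ± 2.9799 = (54.0201, 59.9799)

Rounded to 2 decimal places:

(54.02, 59.98)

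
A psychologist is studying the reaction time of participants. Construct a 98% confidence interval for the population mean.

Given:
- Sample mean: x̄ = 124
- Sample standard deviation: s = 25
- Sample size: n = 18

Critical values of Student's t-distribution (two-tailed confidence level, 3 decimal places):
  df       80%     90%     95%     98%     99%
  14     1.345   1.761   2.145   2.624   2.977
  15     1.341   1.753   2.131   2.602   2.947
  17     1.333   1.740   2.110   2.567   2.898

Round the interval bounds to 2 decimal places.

The population standard deviation σ is unknown (only the sample standard deviation s is given), so use a t-interval with df = n - 1 = 18 - 1 = 17.

For 98% confidence with df = 17, t* = 2.567 (from t-table)

Standard error: SE = s/√n = 25/√18 = 5.892557

Margin of error: E = t* × SE = 2.567 × 5.892557 = 15.1262

T-interval: x̄ ± E = 124 ± 15.1262 = (108.8738, 139.1262)

Rounded to 2 decimal places:

(108.87, 139.13)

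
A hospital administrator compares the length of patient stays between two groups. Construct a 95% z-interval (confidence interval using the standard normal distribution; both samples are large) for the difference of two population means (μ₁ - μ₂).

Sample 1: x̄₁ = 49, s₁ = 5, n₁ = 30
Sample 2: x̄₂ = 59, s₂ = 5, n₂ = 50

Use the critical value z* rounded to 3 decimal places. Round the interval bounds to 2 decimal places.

Both samples are large (n₁ = 30 ≥ 30, n₂ = 50 ≥ 30), so a z-interval for the difference of means applies.

Point estimate: x̄₁ - x̄₂ = 49 - 59 = -10

Standard error: SE = √(s₁²/n₁ + s₂²/n₂)
= √(5²/30 + 5²/50)
= √(0.833333 + 0.500000)
= 1.154701

For 95% confidence, z* = 1.96 (from standard normal table)
Margin of error: E = z* × SE = 1.96 × 1.154701 = 2.2632

Z-interval: (x̄₁ - x̄₂) ± E = -10 ± 2.2632 = (-12.2632, -7.7368)

Rounded to 2 decimal places:

(-12.26, -7.74)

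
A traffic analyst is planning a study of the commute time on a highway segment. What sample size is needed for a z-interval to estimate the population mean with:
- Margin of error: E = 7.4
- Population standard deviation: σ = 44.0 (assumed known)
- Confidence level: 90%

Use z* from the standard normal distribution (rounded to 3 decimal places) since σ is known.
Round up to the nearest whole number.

Using z* since population σ is known (z-interval formula).

For 90% confidence, z* = 1.645 (from standard normal table)

Sample size formula for z-interval: n = (z*σ/E)²

n = (1.645 × 44.0 / 7.4)²
  = (9.781081)²
  = 95.6695

Round up to the nearest whole number: n = 96

96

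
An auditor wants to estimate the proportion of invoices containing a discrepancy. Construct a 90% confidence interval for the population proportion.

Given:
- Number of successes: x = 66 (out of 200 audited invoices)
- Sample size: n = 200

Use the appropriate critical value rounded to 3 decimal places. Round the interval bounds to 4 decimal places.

Sample proportion: p̂ = 66/200 = 0.330000

Check conditions for normal approximation:
  np̂ = 66 ≥ 10 ✓
  n(1-p̂) = 134 ≥ 10 ✓

The sample is large enough, so use a z-interval (normal approximation) for the proportion.

For 90% confidence, z* = 1.645 (from standard normal table)

Standard error: SE = √(p̂(1-p̂)/n) = √(0.330000×0.670000/200) = 0.03324906

Margin of error: E = z* × SE = 1.645 × 0.03324906 = 0.054695

Z-interval: p̂ ± E = 0.330000 ± 0.054695 = (0.275305, 0.384695)

Rounded to 4 decimal places:

(0.2753, 0.3847)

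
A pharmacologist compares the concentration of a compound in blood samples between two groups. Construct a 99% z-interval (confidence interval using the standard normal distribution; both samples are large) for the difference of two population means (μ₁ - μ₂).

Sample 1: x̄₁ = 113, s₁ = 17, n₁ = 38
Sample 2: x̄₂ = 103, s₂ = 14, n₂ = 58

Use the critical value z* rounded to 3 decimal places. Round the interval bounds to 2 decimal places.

Both samples are large (n₁ = 38 ≥ 30, n₂ = 58 ≥ 30), so a z-interval for the difference of means applies.

Point estimate: x̄₁ - x̄₂ = 113 - 103 = 10

Standard error: SE = √(s₁²/n₁ + s₂²/n₂)
= √(17²/38 + 14²/58)
= √(7.605263 + 3.379310)
= 3.314298

For 99% confidence, z* = 2.576 (from standard normal table)
Margin of error: E = z* × SE = 2.576 × 3.314298 = 8.5376

Z-interval: (x̄₁ - x̄₂) ± E = 10 ± 8.5376 = (1.4624, 18.5376)

Rounded to 2 decimal places:

(1.46, 18.54)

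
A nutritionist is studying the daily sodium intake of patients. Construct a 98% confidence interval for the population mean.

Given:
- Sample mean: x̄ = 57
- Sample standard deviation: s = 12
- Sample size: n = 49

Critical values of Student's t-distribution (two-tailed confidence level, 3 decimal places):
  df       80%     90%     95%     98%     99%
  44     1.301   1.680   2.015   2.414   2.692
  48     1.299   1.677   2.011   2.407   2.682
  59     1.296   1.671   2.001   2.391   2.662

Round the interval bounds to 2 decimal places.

The population standard deviation σ is unknown (only the sample standard deviation s is given), so use a t-interval with df = n - 1 = 49 - 1 = 48.

For 98% confidence with df = 48, t* = 2.407 (from t-table)

Standard error: SE = s/√n = 12/√49 = 1.714286

Margin of error: E = t* × SE = 2.407 × 1.714286 = 4.1263

T-interval: x̄ ± E = 57 ± 4.1263 = (52.8737, 61.1263)

Rounded to 2 decimal places:

(52.87, 61.13)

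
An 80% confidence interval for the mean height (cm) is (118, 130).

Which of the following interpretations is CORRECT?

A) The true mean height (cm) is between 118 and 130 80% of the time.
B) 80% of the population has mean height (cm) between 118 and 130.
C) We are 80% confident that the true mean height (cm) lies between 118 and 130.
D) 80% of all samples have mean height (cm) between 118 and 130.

A confidence interval represents our confidence in the procedure, not a probability statement about the parameter.

Key concept: If we repeated this sampling process many times and computed an 80% CI each time, about 80% of those intervals would contain the true population parameter.

For this specific interval (118, 130):
- Midpoint (point estimate): 124
- Margin of error: 6

The correct interpretation is the one stating confidence that the true parameter lies in the interval — option C.

C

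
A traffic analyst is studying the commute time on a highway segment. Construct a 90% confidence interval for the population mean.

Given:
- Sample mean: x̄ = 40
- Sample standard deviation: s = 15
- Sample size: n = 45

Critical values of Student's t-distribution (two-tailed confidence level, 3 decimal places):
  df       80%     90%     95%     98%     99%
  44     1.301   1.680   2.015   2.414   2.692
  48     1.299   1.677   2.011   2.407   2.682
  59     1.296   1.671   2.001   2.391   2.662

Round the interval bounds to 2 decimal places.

The population standard deviation σ is unknown (only the sample standard deviation s is given), so use a t-interval with df = n - 1 = 45 - 1 = 44.

For 90% confidence with df = 44, t* = 1.680 (from t-table)

Standard error: SE = s/√n = 15/√45 = 2.236068

Margin of error: E = t* × SE = 1.680 × 2.236068 = 3.7566

T-interval: x̄ ± E = 40 ± 3.7566 = (36.2434, 43.7566)

Rounded to 2 decimal places:

(36.24, 43.76)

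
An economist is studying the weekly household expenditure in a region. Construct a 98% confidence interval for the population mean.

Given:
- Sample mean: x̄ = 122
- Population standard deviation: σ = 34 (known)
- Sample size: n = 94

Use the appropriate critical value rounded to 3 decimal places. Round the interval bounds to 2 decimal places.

The population standard deviation σ is known, so use a z-interval (standard normal critical value).

For 98% confidence, z* = 2.326 (from standard normal table)

Standard error: SE = σ/√n = 34/√94 = 3.506832

Margin of error: E = z* × SE = 2.326 × 3.506832 = 8.1569

Z-interval: x̄ ± E = 122 ± 8.1569 = (113.8431, 130.1569)

Rounded to 2 decimal places:

(113.84, 130.16)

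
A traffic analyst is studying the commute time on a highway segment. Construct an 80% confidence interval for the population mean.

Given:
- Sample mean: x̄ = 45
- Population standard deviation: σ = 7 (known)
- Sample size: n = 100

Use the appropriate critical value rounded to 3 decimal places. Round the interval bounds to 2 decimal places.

The population standard deviation σ is known, so use a z-interval (standard normal critical value).

For 80% confidence, z* = 1.282 (from standard normal table)

Standard error: SE = σ/√n = 7/√100 = 0.700000

Margin of error: E = z* × SE = 1.282 × 0.700000 = 0.8974

Z-interval: x̄ ± E = 45 ± 0.8974 = (44.1026, 45.8974)

Rounded to 2 decimal places:

(44.10, 45.90)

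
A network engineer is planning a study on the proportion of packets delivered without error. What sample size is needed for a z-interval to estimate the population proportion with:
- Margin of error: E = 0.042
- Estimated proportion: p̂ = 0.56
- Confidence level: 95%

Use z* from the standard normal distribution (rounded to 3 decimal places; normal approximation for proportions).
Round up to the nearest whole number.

Using z* for proportion z-interval (normal approximation).

For 95% confidence, z* = 1.96 (from standard normal table)

Sample size formula for proportion z-interval: n = z*²p̂(1-p̂)/E²

n = 1.96² × 0.56 × 0.44 / 0.042²
  = 3.8416 × 0.2464 / 0.001764
  = 536.6044

Round up to the nearest whole number: n = 537

537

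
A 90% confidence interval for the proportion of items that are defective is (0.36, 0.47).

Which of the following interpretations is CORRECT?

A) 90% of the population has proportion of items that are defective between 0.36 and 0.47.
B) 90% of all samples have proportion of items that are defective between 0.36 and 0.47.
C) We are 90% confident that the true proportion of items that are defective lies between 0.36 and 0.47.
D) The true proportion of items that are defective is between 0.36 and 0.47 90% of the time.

A confidence interval represents our confidence in the procedure, not a probability statement about the parameter.

Key concept: If we repeated this sampling process many times and computed a 90% CI each time, about 90% of those intervals would contain the true population parameter.

For this specific interval (0.36, 0.47):
- Midpoint (point estimate): 0.415
- Margin of error: 0.055

The correct interpretation is the one stating confidence that the true parameter lies in the interval — option C.

C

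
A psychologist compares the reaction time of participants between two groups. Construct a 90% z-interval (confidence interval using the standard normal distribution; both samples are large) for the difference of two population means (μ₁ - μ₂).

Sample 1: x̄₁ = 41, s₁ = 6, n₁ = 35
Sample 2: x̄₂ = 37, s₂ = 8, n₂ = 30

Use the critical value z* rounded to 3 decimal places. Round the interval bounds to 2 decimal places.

Both samples are large (n₁ = 35 ≥ 30, n₂ = 30 ≥ 30), so a z-interval for the difference of means applies.

Point estimate: x̄₁ - x̄₂ = 41 - 37 = 4

Standard error: SE = √(s₁²/n₁ + s₂²/n₂)
= √(6²/35 + 8²/30)
= √(1.028571 + 2.133333)
= 1.778175

For 90% confidence, z* = 1.645 (from standard normal table)
Margin of error: E = z* × SE = 1.645 × 1.778175 = 2.9251

Z-interval: (x̄₁ - x̄₂) ± E = 4 ± 2.9251 = (1.0749, 6.9251)

Rounded to 2 decimal places:

(1.07, 6.93)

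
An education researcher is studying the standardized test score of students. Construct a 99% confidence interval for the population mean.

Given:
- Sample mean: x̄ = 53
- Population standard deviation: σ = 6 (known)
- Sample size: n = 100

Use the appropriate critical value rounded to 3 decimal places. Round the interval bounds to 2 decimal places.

The population standard deviation σ is known, so use a z-interval (standard normal critical value).

For 99% confidence, z* = 2.576 (from standard normal table)

Standard error: SE = σ/√n = 6/√100 = 0.600000

Margin of error: E = z* × SE = 2.576 × 0.600000 = 1.5456

Z-interval: x̄ ± E = 53 ± 1.5456 = (51.4544, 54.5456)

Rounded to 2 decimal places:

(51.45, 54.55)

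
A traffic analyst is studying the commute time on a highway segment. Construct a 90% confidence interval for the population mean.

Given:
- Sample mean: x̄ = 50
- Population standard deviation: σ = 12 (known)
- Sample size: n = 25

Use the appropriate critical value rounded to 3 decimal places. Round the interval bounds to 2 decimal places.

The population standard deviation σ is known, so use a z-interval (standard normal critical value).

For 90% confidence, z* = 1.645 (from standard normal table)

Standard error: SE = σ/√n = 12/√25 = 2.400000

Margin of error: E = z* × SE = 1.645 × 2.400000 = 3.9480

Z-interval: x̄ ± E = 50 ± 3.9480 = (46.0520, 53.9480)

Rounded to 2 decimal places:

(46.05, 53.95)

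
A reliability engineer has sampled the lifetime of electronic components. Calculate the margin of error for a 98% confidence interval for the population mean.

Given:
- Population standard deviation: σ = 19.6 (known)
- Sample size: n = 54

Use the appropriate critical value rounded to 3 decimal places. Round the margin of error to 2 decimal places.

The population standard deviation σ is known, so use the z-interval margin of error formula.

For 98% confidence, z* = 2.326 (from standard normal table)

Margin of error formula for z-interval: E = z* × σ/√n

E = 2.326 × 19.6/√54
  = 2.326 × 2.667222
  = 6.2040

Rounded to 2 decimal places:

6.20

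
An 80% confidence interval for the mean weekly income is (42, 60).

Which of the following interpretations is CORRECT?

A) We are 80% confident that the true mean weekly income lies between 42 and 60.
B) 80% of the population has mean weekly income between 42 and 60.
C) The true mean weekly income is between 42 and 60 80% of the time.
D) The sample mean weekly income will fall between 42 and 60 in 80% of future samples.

A confidence interval represents our confidence in the procedure, not a probability statement about the parameter.

Key concept: If we repeated this sampling process many times and computed an 80% CI each time, about 80% of those intervals would contain the true population parameter.

For this specific interval (42, 60):
- Midpoint (point estimate): 51
- Margin of error: 9

The correct interpretation is the one stating confidence that the true parameter lies in the interval — option A.

A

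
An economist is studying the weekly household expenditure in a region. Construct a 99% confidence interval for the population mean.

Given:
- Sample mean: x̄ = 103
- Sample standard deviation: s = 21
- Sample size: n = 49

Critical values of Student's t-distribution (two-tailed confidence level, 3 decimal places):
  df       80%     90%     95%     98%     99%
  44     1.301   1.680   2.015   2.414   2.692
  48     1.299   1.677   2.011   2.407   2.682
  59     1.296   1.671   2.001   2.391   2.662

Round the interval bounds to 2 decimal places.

The population standard deviation σ is unknown (only the sample standard deviation s is given), so use a t-interval with df = n - 1 = 49 - 1 = 48.

For 99% confidence with df = 48, t* = 2.682 (from t-table)

Standard error: SE = s/√n = 21/√49 = 3.000000

Margin of error: E = t* × SE = 2.682 × 3.000000 = 8.0460

T-interval: x̄ ± E = 103 ± 8.0460 = (94.9540, 111.0460)

Rounded to 2 decimal places:

(94.95, 111.05)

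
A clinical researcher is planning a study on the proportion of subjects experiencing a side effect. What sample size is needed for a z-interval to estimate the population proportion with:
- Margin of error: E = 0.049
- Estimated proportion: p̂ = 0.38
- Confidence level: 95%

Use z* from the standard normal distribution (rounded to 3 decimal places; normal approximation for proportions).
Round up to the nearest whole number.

Using z* for proportion z-interval (normal approximation).

For 95% confidence, z* = 1.96 (from standard normal table)

Sample size formula for proportion z-interval: n = z*²p̂(1-p̂)/E²

n = 1.96² × 0.38 × 0.62 / 0.049²
  = 3.8416 × 0.2356 / 0.002401
  = 376.9600

Round up to the nearest whole number: n = 377

377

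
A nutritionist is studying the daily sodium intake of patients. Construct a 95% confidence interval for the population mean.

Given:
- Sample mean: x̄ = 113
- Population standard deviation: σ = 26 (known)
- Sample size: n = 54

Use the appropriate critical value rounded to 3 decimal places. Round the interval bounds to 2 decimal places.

The population standard deviation σ is known, so use a z-interval (standard normal critical value).

For 95% confidence, z* = 1.96 (from standard normal table)

Standard error: SE = σ/√n = 26/√54 = 3.538152

Margin of error: E = z* × SE = 1.96 × 3.538152 = 6.9348

Z-interval: x̄ ± E = 113 ± 6.9348 = (106.0652, 119.9348)

Rounded to 2 decimal places:

(106.07, 119.93)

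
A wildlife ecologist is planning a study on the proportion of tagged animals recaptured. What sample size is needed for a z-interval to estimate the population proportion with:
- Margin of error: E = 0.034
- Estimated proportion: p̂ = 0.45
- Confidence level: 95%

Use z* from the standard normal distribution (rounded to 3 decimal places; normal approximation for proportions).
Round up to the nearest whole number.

Using z* for proportion z-interval (normal approximation).

For 95% confidence, z* = 1.96 (from standard normal table)

Sample size formula for proportion z-interval: n = z*²p̂(1-p̂)/E²

n = 1.96² × 0.45 × 0.55 / 0.034²
  = 3.8416 × 0.2475 / 0.001156
  = 822.4879

Round up to the nearest whole number: n = 823

823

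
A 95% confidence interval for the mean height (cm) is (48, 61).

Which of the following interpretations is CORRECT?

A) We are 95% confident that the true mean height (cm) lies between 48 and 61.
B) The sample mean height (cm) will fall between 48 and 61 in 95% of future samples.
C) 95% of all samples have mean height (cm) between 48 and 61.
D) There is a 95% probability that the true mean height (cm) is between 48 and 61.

A confidence interval represents our confidence in the procedure, not a probability statement about the parameter.

Key concept: If we repeated this sampling process many times and computed a 95% CI each time, about 95% of those intervals would contain the true population parameter.

For this specific interval (48, 61):
- Midpoint (point estimate): 54.5
- Margin of error: 6.5

The correct interpretation is the one stating confidence that the true parameter lies in the interval — option A.

A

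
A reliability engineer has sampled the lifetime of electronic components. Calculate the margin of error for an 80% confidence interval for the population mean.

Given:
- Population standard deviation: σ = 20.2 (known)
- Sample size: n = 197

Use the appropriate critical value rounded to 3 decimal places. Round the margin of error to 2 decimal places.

The population standard deviation σ is known, so use the z-interval margin of error formula.

For 80% confidence, z* = 1.282 (from standard normal table)

Margin of error formula for z-interval: E = z* × σ/√n

E = 1.282 × 20.2/√197
  = 1.282 × 1.439190
  = 1.8450

Rounded to 2 decimal places:

1.85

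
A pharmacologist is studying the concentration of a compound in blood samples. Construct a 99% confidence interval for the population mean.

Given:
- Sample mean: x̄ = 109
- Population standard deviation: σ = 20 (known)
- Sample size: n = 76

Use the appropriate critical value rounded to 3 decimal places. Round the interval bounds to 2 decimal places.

The population standard deviation σ is known, so use a z-interval (standard normal critical value).

For 99% confidence, z* = 2.576 (from standard normal table)

Standard error: SE = σ/√n = 20/√76 = 2.294157

Margin of error: E = z* × SE = 2.576 × 2.294157 = 5.9097

Z-interval: x̄ ± E = 109 ± 5.9097 = (103.0903, 114.9097)

Rounded to 2 decimal places:

(103.09, 114.91)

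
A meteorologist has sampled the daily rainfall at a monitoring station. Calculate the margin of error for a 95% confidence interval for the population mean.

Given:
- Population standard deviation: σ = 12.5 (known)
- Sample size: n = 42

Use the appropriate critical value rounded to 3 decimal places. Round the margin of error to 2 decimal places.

The population standard deviation σ is known, so use the z-interval margin of error formula.

For 95% confidence, z* = 1.96 (from standard normal table)

Margin of error formula for z-interval: E = z* × σ/√n

E = 1.96 × 12.5/√42
  = 1.96 × 1.928792
  = 3.7804

Rounded to 2 decimal places:

3.78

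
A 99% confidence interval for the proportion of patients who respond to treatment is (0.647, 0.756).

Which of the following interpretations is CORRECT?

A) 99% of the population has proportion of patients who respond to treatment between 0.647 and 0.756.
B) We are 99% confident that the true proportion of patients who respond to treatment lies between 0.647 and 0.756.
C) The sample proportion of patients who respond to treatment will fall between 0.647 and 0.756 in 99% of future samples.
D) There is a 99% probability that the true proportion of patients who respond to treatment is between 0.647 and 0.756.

A confidence interval represents our confidence in the procedure, not a probability statement about the parameter.

Key concept: If we repeated this sampling process many times and computed a 99% CI each time, about 99% of those intervals would contain the true population parameter.

For this specific interval (0.647, 0.756):
- Midpoint (point estimate): 0.7015
- Margin of error: 0.0545

The correct interpretation is the one stating confidence that the true parameter lies in the interval — option B.

B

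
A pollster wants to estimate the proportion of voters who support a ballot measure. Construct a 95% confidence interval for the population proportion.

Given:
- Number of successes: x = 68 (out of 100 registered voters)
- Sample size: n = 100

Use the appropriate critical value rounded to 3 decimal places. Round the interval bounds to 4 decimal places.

Sample proportion: p̂ = 68/100 = 0.680000

Check conditions for normal approximation:
  np̂ = 68 ≥ 10 ✓
  n(1-p̂) = 32 ≥ 10 ✓

The sample is large enough, so use a z-interval (normal approximation) for the proportion.

For 95% confidence, z* = 1.96 (from standard normal table)

Standard error: SE = √(p̂(1-p̂)/n) = √(0.680000×0.320000/100) = 0.04664762

Margin of error: E = z* × SE = 1.96 × 0.04664762 = 0.091429

Z-interval: p̂ ± E = 0.680000 ± 0.091429 = (0.588571, 0.771429)

Rounded to 4 decimal places:

(0.5886, 0.7714)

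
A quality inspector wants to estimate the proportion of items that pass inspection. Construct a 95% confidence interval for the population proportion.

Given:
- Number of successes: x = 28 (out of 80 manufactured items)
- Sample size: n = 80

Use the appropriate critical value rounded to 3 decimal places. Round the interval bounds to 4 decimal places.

Sample proportion: p̂ = 28/80 = 0.350000

Check conditions for normal approximation:
  np̂ = 28 ≥ 10 ✓
  n(1-p̂) = 52 ≥ 10 ✓

The sample is large enough, so use a z-interval (normal approximation) for the proportion.

For 95% confidence, z* = 1.96 (from standard normal table)

Standard error: SE = √(p̂(1-p̂)/n) = √(0.350000×0.650000/80) = 0.05332682

Margin of error: E = z* × SE = 1.96 × 0.05332682 = 0.104521

Z-interval: p̂ ± E = 0.350000 ± 0.104521 = (0.245479, 0.454521)

Rounded to 4 decimal places:

(0.2455, 0.4545)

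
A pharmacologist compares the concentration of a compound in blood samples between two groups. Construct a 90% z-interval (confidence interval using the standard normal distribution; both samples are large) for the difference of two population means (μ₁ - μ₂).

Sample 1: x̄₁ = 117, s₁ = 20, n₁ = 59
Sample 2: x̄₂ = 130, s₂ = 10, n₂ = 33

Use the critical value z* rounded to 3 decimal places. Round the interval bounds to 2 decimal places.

Both samples are large (n₁ = 59 ≥ 30, n₂ = 33 ≥ 30), so a z-interval for the difference of means applies.

Point estimate: x̄₁ - x̄₂ = 117 - 130 = -13

Standard error: SE = √(s₁²/n₁ + s₂²/n₂)
= √(20²/59 + 10²/33)
= √(6.779661 + 3.030303)
= 3.132086

For 90% confidence, z* = 1.645 (from standard normal table)
Margin of error: E = z* × SE = 1.645 × 3.132086 = 5.1523

Z-interval: (x̄₁ - x̄₂) ± E = -13 ± 5.1523 = (-18.1523, -7.8477)

Rounded to 2 decimal places:

(-18.15, -7.85)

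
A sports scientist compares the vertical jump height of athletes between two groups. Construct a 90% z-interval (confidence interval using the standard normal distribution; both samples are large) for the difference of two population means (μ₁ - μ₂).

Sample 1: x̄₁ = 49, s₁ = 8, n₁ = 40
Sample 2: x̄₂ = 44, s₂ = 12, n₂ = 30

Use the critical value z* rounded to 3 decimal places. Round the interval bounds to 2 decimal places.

Both samples are large (n₁ = 40 ≥ 30, n₂ = 30 ≥ 30), so a z-interval for the difference of means applies.

Point estimate: x̄₁ - x̄₂ = 49 - 44 = 5

Standard error: SE = √(s₁²/n₁ + s₂²/n₂)
= √(8²/40 + 12²/30)
= √(1.600000 + 4.800000)
= 2.529822

For 90% confidence, z* = 1.645 (from standard normal table)
Margin of error: E = z* × SE = 1.645 × 2.529822 = 4.1616

Z-interval: (x̄₁ - x̄₂) ± E = 5 ± 4.1616 = (0.8384, 9.1616)

Rounded to 2 decimal places:

(0.84, 9.16)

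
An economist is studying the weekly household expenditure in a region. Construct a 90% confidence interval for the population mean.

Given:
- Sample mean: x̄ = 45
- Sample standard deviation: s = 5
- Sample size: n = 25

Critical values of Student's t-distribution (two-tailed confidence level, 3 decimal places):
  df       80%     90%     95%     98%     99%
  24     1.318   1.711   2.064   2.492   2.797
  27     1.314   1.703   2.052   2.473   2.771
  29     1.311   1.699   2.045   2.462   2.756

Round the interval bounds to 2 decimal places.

The population standard deviation σ is unknown (only the sample standard deviation s is given), so use a t-interval with df = n - 1 = 25 - 1 = 24.

For 90% confidence with df = 24, t* = 1.711 (from t-table)

Standard error: SE = s/√n = 5/√25 = 1.000000

Margin of error: E = t* × SE = 1.711 × 1.000000 = 1.7110

T-interval: x̄ ± E = 45 ± 1.7110 = (43.2890, 46.7110)

Rounded to 2 decimal places:

(43.29, 46.71)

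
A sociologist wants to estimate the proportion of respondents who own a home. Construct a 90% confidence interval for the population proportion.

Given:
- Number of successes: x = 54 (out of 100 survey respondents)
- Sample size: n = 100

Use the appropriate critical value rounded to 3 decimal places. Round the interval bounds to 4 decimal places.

Sample proportion: p̂ = 54/100 = 0.540000

Check conditions for normal approximation:
  np̂ = 54 ≥ 10 ✓
  n(1-p̂) = 46 ≥ 10 ✓

The sample is large enough, so use a z-interval (normal approximation) for the proportion.

For 90% confidence, z* = 1.645 (from standard normal table)

Standard error: SE = √(p̂(1-p̂)/n) = √(0.540000×0.460000/100) = 0.04983974

Margin of error: E = z* × SE = 1.645 × 0.04983974 = 0.081986

Z-interval: p̂ ± E = 0.540000 ± 0.081986 = (0.458014, 0.621986)

Rounded to 4 decimal places:

(0.4580, 0.6220)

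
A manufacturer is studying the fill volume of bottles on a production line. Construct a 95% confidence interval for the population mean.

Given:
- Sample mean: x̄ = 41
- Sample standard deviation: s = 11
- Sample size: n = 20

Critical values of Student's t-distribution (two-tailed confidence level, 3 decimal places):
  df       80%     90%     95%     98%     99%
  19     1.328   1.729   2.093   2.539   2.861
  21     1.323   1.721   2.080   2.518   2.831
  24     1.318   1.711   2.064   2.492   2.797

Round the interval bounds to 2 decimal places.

The population standard deviation σ is unknown (only the sample standard deviation s is given), so use a t-interval with df = n - 1 = 20 - 1 = 19.

For 95% confidence with df = 19, t* = 2.093 (from t-table)

Standard error: SE = s/√n = 11/√20 = 2.459675

Margin of error: E = t* × SE = 2.093 × 2.459675 = 5.1481

T-interval: x̄ ± E = 41 ± 5.1481 = (35.8519, 46.1481)

Rounded to 2 decimal places:

(35.85, 46.15)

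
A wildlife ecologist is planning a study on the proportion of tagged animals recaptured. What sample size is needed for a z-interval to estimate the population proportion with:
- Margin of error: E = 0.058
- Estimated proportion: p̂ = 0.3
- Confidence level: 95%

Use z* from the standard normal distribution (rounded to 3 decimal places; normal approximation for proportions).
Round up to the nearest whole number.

Using z* for proportion z-interval (normal approximation).

For 95% confidence, z* = 1.96 (from standard normal table)

Sample size formula for proportion z-interval: n = z*²p̂(1-p̂)/E²

n = 1.96² × 0.3 × 0.7 / 0.058²
  = 3.8416 × 0.21 / 0.003364
  = 239.8145

Round up to the nearest whole number: n = 240

240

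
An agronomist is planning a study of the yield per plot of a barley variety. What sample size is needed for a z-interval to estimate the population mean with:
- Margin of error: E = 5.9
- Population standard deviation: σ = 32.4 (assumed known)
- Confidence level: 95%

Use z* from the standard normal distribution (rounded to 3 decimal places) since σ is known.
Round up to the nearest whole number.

Using z* since population σ is known (z-interval formula).

For 95% confidence, z* = 1.96 (from standard normal table)

Sample size formula for z-interval: n = (z*σ/E)²

n = (1.96 × 32.4 / 5.9)²
  = (10.763390)²
  = 115.8506

Round up to the nearest whole number: n = 116

116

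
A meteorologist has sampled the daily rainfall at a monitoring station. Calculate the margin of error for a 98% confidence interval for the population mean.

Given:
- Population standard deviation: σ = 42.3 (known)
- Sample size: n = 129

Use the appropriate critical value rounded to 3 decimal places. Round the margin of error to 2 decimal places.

The population standard deviation σ is known, so use the z-interval margin of error formula.

For 98% confidence, z* = 2.326 (from standard normal table)

Margin of error formula for z-interval: E = z* × σ/√n

E = 2.326 × 42.3/√129
  = 2.326 × 3.724307
  = 8.6627

Rounded to 2 decimal places:

8.66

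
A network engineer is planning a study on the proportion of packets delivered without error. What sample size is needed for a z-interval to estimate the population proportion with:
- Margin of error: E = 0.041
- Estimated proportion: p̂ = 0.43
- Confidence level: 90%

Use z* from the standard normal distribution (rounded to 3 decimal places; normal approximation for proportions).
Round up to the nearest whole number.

Using z* for proportion z-interval (normal approximation).

For 90% confidence, z* = 1.645 (from standard normal table)

Sample size formula for proportion z-interval: n = z*²p̂(1-p̂)/E²

n = 1.645² × 0.43 × 0.57 / 0.041²
  = 2.706025 × 0.2451 / 0.001681
  = 394.5549

Round up to the nearest whole number: n = 395

395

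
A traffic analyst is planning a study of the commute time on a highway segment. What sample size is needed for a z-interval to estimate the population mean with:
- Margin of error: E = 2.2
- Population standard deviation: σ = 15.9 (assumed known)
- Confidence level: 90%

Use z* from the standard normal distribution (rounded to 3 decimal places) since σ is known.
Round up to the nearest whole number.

Using z* since population σ is known (z-interval formula).

For 90% confidence, z* = 1.645 (from standard normal table)

Sample size formula for z-interval: n = (z*σ/E)²

n = (1.645 × 15.9 / 2.2)²
  = (11.888864)²
  = 141.3451

Round up to the nearest whole number: n = 142

142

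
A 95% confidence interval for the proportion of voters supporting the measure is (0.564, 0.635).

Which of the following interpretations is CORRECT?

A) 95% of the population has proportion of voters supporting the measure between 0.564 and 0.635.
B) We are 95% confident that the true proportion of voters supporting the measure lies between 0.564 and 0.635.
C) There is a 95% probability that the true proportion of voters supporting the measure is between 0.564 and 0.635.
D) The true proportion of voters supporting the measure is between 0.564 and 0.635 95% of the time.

A confidence interval represents our confidence in the procedure, not a probability statement about the parameter.

Key concept: If we repeated this sampling process many times and computed a 95% CI each time, about 95% of those intervals would contain the true population parameter.

For this specific interval (0.564, 0.635):
- Midpoint (point estimate): 0.5995
- Margin of error: 0.0355

The correct interpretation is the one stating confidence that the true parameter lies in the interval — option B.

B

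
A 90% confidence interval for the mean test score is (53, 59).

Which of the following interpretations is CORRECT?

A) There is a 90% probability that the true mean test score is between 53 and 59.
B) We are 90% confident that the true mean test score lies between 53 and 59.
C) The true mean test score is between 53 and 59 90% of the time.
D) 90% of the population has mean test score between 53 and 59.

A confidence interval represents our confidence in the procedure, not a probability statement about the parameter.

Key concept: If we repeated this sampling process many times and computed a 90% CI each time, about 90% of those intervals would contain the true population parameter.

For this specific interval (53, 59):
- Midpoint (point estimate): 56
- Margin of error: 3

The correct interpretation is the one stating confidence that the true parameter lies in the interval — option B.

B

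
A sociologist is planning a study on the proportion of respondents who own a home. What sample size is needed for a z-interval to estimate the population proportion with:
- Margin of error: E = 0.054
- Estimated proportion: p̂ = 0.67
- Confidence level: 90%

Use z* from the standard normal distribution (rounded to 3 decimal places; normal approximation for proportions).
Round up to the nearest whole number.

Using z* for proportion z-interval (normal approximation).

For 90% confidence, z* = 1.645 (from standard normal table)

Sample size formula for proportion z-interval: n = z*²p̂(1-p̂)/E²

n = 1.645² × 0.67 × 0.33 / 0.054²
  = 2.706025 × 0.2211 / 0.002916
  = 205.1791

Round up to the nearest whole number: n = 206

206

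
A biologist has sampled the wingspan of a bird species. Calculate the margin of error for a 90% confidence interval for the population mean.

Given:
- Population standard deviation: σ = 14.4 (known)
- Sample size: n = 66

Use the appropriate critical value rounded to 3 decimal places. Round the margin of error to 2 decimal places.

The population standard deviation σ is known, so use the z-interval margin of error formula.

For 90% confidence, z* = 1.645 (from standard normal table)

Margin of error formula for z-interval: E = z* × σ/√n

E = 1.645 × 14.4/√66
  = 1.645 × 1.772517
  = 2.9158

Rounded to 2 decimal places:

2.92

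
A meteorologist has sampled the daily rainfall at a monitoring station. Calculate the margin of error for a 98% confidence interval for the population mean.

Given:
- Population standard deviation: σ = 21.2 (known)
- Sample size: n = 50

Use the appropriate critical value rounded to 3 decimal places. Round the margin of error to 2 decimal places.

The population standard deviation σ is known, so use the z-interval margin of error formula.

For 98% confidence, z* = 2.326 (from standard normal table)

Margin of error formula for z-interval: E = z* × σ/√n

E = 2.326 × 21.2/√50
  = 2.326 × 2.998133
  = 6.9737

Rounded to 2 decimal places:

6.97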